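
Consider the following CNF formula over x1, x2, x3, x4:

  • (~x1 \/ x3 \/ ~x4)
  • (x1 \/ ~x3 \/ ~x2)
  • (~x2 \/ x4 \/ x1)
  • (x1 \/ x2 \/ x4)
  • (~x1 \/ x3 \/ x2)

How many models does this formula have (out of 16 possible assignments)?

8

Case analysis on x1 and x2:
  x1=T, x2=T: remaining (x3,x4) ∈ {(F,F); (T,F); (T,T)} — 3.
  x1=T, x2=F: remaining (x3,x4) ∈ {(T,F); (T,T)} — 2.
  x1=F, x2=T: remaining (x3,x4) ∈ {(F,T)} — 1.
  x1=F, x2=F: remaining (x3,x4) ∈ {(F,T); (T,T)} — 2.
Total: 3 + 2 + 1 + 2 = 8.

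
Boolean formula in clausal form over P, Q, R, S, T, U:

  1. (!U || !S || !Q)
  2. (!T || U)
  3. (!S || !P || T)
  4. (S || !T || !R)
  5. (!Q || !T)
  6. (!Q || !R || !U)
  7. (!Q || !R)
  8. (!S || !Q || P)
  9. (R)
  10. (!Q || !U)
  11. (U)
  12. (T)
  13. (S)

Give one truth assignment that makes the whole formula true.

P = F, Q = F, R = T, S = T, T = T, U = T

(R) is a unit clause, so R = True.
(!Q) is a unit clause, so Q = False.
(U) is a unit clause, so U = True.
The clause (T) is unit: T must be True.
The clause (S) is unit: S must be True.
P is now unconstrained; take P = False.
Every clause has at least one true literal under this assignment.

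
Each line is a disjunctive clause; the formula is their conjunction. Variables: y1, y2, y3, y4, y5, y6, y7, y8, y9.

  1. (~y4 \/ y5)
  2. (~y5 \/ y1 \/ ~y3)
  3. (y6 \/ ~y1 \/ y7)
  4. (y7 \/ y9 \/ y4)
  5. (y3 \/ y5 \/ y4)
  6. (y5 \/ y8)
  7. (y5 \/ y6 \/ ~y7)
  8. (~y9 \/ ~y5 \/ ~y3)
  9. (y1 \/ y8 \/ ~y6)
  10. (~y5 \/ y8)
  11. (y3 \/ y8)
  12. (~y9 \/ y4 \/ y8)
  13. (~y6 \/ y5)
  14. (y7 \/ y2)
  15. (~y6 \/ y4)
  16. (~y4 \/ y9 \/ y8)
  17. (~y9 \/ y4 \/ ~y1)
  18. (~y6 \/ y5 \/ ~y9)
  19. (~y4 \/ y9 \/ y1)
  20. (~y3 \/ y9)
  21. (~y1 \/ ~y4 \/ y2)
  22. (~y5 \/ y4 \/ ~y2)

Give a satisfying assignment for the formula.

y8 occurs only positively in the remaining clauses — set y8 = True.
Set y1 = True and propagate.
Branch on y2: take y2 = True.
For the remaining variables, y3 = False, y4 = True, y5 = True, y6 = False, y7 = True, y9 = False works.

y1=T, y2=T, y3=F, y4=T, y5=T, y6=F, y7=T, y8=T, y9=F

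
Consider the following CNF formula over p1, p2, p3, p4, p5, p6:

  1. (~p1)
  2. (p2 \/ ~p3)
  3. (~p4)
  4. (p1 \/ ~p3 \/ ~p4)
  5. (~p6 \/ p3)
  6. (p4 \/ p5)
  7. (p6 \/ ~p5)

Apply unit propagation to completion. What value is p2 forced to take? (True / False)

(~p1) stands alone — p1 = False.
(~p4) is a unit clause: p4 = False.
In (p4 \/ p5), p4 is now false; p5 must hold, so p5 = True.
(~p5 \/ p6) with p5 = True leaves only p6, so p6 = True.
In (~p6 \/ p3), ~p6 is now false; p3 must hold, so p3 = True.
(~p3 \/ p2): since p3 = True, the clause reduces to (p2). p2 = True.

True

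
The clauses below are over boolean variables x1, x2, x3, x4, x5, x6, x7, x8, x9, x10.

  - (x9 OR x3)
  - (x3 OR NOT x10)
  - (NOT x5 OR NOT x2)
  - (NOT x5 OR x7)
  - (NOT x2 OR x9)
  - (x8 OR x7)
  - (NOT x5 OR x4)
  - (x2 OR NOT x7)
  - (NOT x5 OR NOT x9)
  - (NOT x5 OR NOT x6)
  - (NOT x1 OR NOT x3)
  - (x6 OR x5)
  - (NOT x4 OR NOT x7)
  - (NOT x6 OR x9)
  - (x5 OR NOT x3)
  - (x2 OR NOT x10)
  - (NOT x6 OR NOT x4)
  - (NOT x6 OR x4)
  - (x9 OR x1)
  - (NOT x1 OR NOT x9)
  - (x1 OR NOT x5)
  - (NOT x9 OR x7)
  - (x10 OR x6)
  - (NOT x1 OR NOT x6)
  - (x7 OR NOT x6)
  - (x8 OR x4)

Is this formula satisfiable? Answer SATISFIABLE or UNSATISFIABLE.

UNSATISFIABLE

x5 = True:
  propagation gives x2=False, x7=True; an empty clause results — contradiction.
x5 = False:
  propagation gives x6=True, x9=True, x3=False, x10=False; an empty clause results — contradiction.
Every branch closes, so no satisfying assignment exists.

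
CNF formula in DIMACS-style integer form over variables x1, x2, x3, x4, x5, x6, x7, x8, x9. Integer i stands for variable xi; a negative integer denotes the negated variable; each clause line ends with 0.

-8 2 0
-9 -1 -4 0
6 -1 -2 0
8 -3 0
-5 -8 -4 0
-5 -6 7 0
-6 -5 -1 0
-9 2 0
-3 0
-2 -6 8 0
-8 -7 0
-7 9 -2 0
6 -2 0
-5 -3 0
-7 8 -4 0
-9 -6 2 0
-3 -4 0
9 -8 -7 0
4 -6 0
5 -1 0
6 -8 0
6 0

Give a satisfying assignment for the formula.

Unit propagation: (NOT x3) forces x3 = False.
The clause (x6) is unit: x6 must be True.
Unit propagation: (x4) forces x4 = True.
Pure literal: x1 appears only negated; assign x1 = False.
Branch on x2: take x2 = False.
  then x8 is forced to False.
  then x9 is forced to False.
  then x7 is forced to False.
  then x5 is forced to False.
Every clause has at least one true literal under this assignment.

x1=F, x2=F, x3=F, x4=T, x5=F, x6=T, x7=F, x8=F, x9=F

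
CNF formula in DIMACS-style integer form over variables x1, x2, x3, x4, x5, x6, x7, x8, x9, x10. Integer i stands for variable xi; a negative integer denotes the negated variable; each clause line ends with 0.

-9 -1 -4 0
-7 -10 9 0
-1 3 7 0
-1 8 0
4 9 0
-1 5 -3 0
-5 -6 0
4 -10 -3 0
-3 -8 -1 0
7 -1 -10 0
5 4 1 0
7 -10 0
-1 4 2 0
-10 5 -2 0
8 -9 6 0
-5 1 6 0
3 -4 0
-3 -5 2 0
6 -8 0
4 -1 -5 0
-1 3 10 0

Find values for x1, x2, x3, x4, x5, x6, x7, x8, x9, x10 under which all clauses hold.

Try x1 = False.
For the remaining variables, x2 = False, x3 = True, x4 = True, x5 = False, x6 = True, x7 = True, x8 = False, x9 = True, x10 = False works.

x1=False, x2=False, x3=True, x4=True, x5=False, x6=True, x7=True, x8=False, x9=True, x10=False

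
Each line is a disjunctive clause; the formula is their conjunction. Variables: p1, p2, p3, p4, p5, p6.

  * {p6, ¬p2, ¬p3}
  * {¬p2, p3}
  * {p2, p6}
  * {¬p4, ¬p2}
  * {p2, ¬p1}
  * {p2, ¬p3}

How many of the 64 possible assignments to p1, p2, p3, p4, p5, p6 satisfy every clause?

Satisfying assignments:
  p1=F p2=F p3=F p4=F p5=F p6=T
  p1=F p2=F p3=F p4=F p5=T p6=T
  p1=F p2=F p3=F p4=T p5=F p6=T
  p1=F p2=F p3=F p4=T p5=T p6=T
  p1=F p2=T p3=T p4=F p5=F p6=T
  p1=F p2=T p3=T p4=F p5=T p6=T
  p1=T p2=T p3=T p4=F p5=F p6=T
  p1=T p2=T p3=T p4=F p5=T p6=T
Count: 8.

8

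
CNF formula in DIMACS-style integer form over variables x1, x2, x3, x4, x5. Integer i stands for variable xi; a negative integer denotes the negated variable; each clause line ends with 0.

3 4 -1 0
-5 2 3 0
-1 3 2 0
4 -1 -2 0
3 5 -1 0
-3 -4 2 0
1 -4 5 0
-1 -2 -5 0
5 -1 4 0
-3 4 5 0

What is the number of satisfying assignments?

Case analysis on x1 and x3:
  x1=1, x3=1: remaining (x2,x4,x5) ∈ {(0,0,1); (1,1,0)} — 2.
  x1=1, x3=0: a clause becomes empty — 0.
  x1=0, x3=1: remaining (x2,x4,x5) ∈ {(0,0,1); (1,0,1); (1,1,1)} — 3.
  x1=0, x3=0: remaining (x2,x4,x5) ∈ {(0,0,0); (1,0,0); (1,0,1); (1,1,1)} — 4.
Total: 2 + 0 + 3 + 4 = 9.

9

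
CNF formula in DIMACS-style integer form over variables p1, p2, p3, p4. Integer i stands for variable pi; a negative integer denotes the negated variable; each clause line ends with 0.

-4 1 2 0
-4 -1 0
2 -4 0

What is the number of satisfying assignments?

10

Case analysis on p4 and p1:
  p4=1, p1=1: a clause becomes empty — 0.
  p4=1, p1=0: remaining (p2,p3) ∈ {(1,0); (1,1)} — 2.
  p4=0, p1=1: remaining (p2,p3) ∈ {(0,0); (0,1); (1,0); (1,1)} — 4.
  p4=0, p1=0: remaining (p2,p3) ∈ {(0,0); (0,1); (1,0); (1,1)} — 4.
Total: 0 + 2 + 4 + 4 = 10.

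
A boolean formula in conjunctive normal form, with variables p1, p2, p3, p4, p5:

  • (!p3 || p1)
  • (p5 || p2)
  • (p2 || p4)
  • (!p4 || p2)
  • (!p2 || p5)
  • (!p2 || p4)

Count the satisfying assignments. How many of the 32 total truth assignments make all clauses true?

Satisfying assignments:
  p1=0 p2=1 p3=0 p4=1 p5=1
  p1=1 p2=1 p3=0 p4=1 p5=1
  p1=1 p2=1 p3=1 p4=1 p5=1
Count: 3.

3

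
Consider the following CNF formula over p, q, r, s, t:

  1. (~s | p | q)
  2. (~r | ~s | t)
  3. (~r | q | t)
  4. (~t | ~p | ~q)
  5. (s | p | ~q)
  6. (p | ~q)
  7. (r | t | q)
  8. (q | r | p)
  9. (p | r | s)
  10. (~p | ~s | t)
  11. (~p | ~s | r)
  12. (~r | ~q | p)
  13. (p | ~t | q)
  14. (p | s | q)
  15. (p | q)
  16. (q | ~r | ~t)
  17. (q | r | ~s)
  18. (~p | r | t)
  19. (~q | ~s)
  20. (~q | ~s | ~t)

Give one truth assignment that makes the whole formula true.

p=True, q=True, r=True, s=False, t=False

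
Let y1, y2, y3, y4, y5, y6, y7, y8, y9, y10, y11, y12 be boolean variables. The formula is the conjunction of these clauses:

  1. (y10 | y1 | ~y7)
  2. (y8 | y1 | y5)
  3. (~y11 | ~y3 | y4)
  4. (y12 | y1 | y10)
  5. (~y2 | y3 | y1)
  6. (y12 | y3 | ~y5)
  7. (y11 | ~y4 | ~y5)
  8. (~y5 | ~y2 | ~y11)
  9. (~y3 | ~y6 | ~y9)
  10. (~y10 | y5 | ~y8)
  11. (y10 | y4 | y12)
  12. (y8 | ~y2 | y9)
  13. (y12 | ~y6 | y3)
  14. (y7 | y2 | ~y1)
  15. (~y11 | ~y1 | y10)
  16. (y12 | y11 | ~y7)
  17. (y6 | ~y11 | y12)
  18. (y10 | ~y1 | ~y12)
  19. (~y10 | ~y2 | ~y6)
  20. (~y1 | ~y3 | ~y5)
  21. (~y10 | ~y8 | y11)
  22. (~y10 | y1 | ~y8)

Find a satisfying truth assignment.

Try y1 = False.
Try y2 = True.
  then y3 is forced to True.
For the remaining variables, y4 = True, y5 = False, y6 = False, y7 = False, y8 = True, y9 = True, y10 = False, y11 = False, y12 = True works.

y1=False, y2=True, y3=True, y4=True, y5=False, y6=False, y7=False, y8=True, y9=True, y10=False, y11=False, y12=True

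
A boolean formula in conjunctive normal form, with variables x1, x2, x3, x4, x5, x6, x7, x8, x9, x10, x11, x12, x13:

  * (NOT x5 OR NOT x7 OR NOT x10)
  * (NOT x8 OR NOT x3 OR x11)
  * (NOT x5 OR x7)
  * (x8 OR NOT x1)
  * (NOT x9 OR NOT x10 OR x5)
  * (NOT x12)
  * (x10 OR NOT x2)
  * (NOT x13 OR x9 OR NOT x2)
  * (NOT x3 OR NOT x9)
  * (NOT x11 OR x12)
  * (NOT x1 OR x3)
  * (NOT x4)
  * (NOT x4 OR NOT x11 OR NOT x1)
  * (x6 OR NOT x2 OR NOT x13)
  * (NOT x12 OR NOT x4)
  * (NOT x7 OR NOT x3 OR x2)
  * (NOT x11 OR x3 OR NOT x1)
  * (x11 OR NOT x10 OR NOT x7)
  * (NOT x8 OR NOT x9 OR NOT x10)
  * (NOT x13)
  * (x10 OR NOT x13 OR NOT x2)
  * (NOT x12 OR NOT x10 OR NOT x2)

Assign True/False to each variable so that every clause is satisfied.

x1 = F, x2 = F, x3 = F, x4 = F, x5 = T, x6 = T, x7 = T, x8 = F, x9 = T, x10 = F, x11 = F, x12 = F, x13 = F

The clause (NOT x12) is unit: x12 must be False.
Unit propagation: (NOT x11) forces x11 = False.
(NOT x4) is a unit clause, so x4 = False.
Unit propagation: (NOT x13) forces x13 = False.
x1 occurs only negated in the remaining clauses — set x1 = False.
Branch on x2: take x2 = False.
Try x3 = False.
Try x5 = True.
  then x7 is forced to True.
  then x10 is forced to False.
x6, x8, x9 are now unconstrained; take x6 = True, x8 = False, x9 = True.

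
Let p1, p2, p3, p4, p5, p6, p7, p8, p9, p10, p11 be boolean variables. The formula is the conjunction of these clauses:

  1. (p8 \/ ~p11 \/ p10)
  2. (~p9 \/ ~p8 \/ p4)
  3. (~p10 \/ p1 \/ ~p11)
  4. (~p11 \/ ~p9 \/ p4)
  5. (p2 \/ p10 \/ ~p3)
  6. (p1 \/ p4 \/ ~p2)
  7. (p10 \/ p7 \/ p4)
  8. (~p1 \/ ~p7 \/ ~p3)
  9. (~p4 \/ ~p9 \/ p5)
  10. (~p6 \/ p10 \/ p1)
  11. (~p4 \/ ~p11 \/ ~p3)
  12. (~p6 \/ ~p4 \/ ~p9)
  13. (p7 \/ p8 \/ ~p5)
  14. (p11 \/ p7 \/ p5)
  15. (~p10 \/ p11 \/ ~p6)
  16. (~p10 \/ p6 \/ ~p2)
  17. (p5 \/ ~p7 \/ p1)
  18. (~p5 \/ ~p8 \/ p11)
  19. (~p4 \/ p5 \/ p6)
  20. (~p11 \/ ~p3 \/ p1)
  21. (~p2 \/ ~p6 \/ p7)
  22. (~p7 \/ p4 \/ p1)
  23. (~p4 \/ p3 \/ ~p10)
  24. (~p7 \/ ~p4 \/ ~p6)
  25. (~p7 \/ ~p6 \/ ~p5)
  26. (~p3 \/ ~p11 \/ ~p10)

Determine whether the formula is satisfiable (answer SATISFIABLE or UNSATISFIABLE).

p9 occurs only negated in the remaining clauses — set p9 = False.
Try p1 = False.
Set p2 = False and propagate.
The remaining clauses are satisfied by p3 = False, p4 = True, p5 = True, p6 = False, p7 = True, p8 = False, p10 = False, p11 = False.
So p1 = False, p2 = False, p3 = False, p4 = True, p5 = True, p6 = False, p7 = True, p8 = False, p9 = False, p10 = False, p11 = False is a satisfying assignment.

SATISFIABLE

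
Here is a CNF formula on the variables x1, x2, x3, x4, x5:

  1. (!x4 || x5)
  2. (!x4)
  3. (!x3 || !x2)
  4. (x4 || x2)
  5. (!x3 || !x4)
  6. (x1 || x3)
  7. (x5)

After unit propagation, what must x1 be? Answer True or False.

True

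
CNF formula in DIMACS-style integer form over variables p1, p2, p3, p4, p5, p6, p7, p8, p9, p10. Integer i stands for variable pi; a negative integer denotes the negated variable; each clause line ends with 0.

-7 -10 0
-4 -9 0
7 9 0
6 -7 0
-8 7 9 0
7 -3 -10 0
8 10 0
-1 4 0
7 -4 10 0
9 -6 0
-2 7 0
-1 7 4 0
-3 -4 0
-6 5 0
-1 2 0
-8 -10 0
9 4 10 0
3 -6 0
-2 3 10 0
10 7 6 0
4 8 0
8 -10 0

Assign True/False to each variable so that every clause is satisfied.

p1=0  p2=0  p3=1  p4=0  p5=1  p6=1  p7=0  p8=1  p9=1  p10=0

Check each clause:
  1. (¬p7 ∨ ¬p10) — ¬p7 is true.
  2. (¬p9 ∨ ¬p4) — ¬p4 is true.
  3. (p9 ∨ p7) — p9 is true.
  4. (¬p7 ∨ p6) — ¬p7 is true.
  5. (¬p8 ∨ p9 ∨ p7) — p9 is true.
  6. (¬p10 ∨ ¬p3 ∨ p7) — ¬p10 is true.
  7. (p10 ∨ p8) — p8 is true.
  8. (¬p1 ∨ p4) — ¬p1 is true.
  9. (p7 ∨ ¬p4 ∨ p10) — ¬p4 is true.
  10. (p9 ∨ ¬p6) — p9 is true.
  11. (¬p2 ∨ p7) — ¬p2 is true.
  12. (p7 ∨ p4 ∨ ¬p1) — ¬p1 is true.
  13. (¬p4 ∨ ¬p3) — ¬p4 is true.
  14. (p5 ∨ ¬p6) — p5 is true.
  15. (p2 ∨ ¬p1) — ¬p1 is true.
  16. (¬p10 ∨ ¬p8) — ¬p10 is true.
  17. (p9 ∨ p4 ∨ p10) — p9 is true.
  18. (¬p6 ∨ p3) — p3 is true.
  19. (¬p2 ∨ p10 ∨ p3) — p3 is true.
  20. (p10 ∨ p6 ∨ p7) — p6 is true.
  21. (p4 ∨ p8) — p8 is true.
  22. (¬p10 ∨ p8) — p8 is true.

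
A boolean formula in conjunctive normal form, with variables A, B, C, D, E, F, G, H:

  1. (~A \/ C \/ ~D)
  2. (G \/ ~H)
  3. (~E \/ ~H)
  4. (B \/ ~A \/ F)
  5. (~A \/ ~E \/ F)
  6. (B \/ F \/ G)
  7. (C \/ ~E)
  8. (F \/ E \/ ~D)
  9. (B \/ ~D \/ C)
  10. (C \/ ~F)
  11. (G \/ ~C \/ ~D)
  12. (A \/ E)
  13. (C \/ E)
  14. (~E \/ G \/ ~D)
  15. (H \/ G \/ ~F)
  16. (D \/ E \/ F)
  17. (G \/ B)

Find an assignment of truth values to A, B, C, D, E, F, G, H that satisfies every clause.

A=T  B=F  C=T  D=F  E=F  F=T  G=T  H=F

Check each clause:
  1. (C \/ ~A \/ ~D) — C is true.
  2. (G \/ ~H) — ~H is true.
  3. (~H \/ ~E) — ~H is true.
  4. (F \/ ~A \/ B) — F is true.
  5. (~E \/ ~A \/ F) — ~E is true.
  6. (G \/ F \/ B) — F is true.
  7. (~E \/ C) — C is true.
  8. (E \/ ~D \/ F) — ~D is true.
  9. (~D \/ C \/ B) — C is true.
  10. (C \/ ~F) — C is true.
  11. (~C \/ ~D \/ G) — ~D is true.
  12. (A \/ E) — A is true.
  13. (C \/ E) — C is true.
  14. (~D \/ ~E \/ G) — ~E is true.
  15. (H \/ G \/ ~F) — G is true.
  16. (F \/ D \/ E) — F is true.
  17. (B \/ G) — G is true.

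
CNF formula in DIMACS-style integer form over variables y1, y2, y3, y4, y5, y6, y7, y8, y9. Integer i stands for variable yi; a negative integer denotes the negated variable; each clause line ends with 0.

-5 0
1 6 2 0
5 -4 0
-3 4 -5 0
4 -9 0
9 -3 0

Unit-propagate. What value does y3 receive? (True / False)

Unit clause (NOT y5) sets y5 = False.
From (NOT y4 OR y5) and y5 = False: y4 = False.
(NOT y9 OR y4) with y4 = False leaves only NOT y9, so y9 = False.
From (y9 OR NOT y3) and y9 = False: y3 = False.

False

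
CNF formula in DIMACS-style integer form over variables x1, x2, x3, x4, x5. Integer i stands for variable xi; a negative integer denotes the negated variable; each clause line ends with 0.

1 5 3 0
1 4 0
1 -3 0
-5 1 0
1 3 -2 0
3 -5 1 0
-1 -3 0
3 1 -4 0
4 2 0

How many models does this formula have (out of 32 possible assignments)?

6

The models are:
  x1=1 x2=0 x3=0 x4=1 x5=0
  x1=1 x2=0 x3=0 x4=1 x5=1
  x1=1 x2=1 x3=0 x4=0 x5=0
  x1=1 x2=1 x3=0 x4=0 x5=1
  x1=1 x2=1 x3=0 x4=1 x5=0
  x1=1 x2=1 x3=0 x4=1 x5=1
That's 6 in total.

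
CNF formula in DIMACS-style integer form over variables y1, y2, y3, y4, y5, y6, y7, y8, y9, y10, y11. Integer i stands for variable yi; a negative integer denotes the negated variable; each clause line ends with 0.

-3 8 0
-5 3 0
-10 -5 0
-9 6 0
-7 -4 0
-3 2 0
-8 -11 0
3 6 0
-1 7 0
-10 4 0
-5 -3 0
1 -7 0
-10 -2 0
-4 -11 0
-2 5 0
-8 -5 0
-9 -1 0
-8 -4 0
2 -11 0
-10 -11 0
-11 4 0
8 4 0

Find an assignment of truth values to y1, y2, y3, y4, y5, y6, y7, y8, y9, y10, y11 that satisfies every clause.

Pure literal: y6 appears only positively; assign y6 = True.
Pure literal: y9 appears only negated; assign y9 = False.
Try y1 = False.
  then y7 is forced to False.
The remaining clauses are satisfied by y2 = False, y3 = False, y4 = False, y5 = False, y8 = True, y10 = False, y11 = False.

y1=False  y2=False  y3=False  y4=False  y5=False  y6=True  y7=False  y8=True  y9=False  y10=False  y11=False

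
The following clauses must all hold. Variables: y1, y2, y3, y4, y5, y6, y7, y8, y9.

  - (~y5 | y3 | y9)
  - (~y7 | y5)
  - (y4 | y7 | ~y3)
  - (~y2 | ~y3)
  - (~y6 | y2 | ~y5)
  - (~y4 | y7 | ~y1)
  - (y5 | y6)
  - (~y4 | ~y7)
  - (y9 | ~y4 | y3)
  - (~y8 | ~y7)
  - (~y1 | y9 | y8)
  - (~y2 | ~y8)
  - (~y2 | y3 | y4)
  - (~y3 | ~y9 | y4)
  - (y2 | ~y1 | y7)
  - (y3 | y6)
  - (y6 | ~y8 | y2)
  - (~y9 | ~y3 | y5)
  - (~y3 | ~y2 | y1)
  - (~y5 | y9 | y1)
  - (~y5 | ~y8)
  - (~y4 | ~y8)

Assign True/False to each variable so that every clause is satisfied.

y1=False, y2=False, y3=False, y4=False, y5=False, y6=True, y7=False, y8=False, y9=True

Try y1 = False.
Branch on y2: take y2 = False.
For the remaining variables, y3 = False, y4 = False, y5 = False, y6 = True, y7 = False, y8 = False, y9 = True works.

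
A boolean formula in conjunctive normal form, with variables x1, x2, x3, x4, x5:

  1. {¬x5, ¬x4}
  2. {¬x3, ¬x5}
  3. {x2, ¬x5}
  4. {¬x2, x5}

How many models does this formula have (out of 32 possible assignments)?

Split on x5, then x2.
  x5=1, x2=1: remaining (x1,x3,x4) ∈ {(0,0,0); (1,0,0)} — 2.
  x5=1, x2=0: a clause becomes empty — 0.
  x5=0, x2=1: a clause becomes empty — 0.
  x5=0, x2=0: x1, x3, x4 free → 2^3 = 8.
Total: 2 + 0 + 0 + 8 = 10.

10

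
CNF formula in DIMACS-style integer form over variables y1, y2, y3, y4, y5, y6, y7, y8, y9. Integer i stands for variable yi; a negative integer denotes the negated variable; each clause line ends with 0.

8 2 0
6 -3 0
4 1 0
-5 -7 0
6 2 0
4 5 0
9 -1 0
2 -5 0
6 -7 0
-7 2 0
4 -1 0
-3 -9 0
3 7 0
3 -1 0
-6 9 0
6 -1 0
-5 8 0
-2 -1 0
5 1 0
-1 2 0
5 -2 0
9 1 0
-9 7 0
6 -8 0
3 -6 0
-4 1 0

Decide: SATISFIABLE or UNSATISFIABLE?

y1 = True:
  propagation gives y9=True, y4=True, y3=False; an empty clause results — contradiction.
y1 = False:
  propagation gives y4=True; an empty clause results — contradiction.
Every branch closes, so no satisfying assignment exists.

UNSATISFIABLE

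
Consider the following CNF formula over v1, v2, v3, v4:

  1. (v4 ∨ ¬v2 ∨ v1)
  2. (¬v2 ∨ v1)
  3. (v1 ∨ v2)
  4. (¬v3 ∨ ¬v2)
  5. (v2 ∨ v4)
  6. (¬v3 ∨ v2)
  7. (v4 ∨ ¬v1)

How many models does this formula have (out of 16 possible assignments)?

Satisfying assignments:
  v1=T v2=F v3=F v4=T
  v1=T v2=T v3=F v4=T
Count: 2.

2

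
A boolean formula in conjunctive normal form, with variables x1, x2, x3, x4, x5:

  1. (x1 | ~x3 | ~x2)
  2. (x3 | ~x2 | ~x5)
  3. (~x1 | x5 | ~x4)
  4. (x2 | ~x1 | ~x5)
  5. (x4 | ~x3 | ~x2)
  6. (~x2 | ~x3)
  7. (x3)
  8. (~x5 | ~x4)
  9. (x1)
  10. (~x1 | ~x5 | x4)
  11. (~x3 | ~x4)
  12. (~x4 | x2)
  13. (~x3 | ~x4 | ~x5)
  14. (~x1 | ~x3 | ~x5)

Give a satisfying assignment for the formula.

x1=T, x2=F, x3=T, x4=F, x5=F

Unit propagation: (x3) forces x3 = True.
Unit propagation: (~x2) forces x2 = False.
The clause (x1) is unit: x1 must be True.
Unit propagation: (~x5) forces x5 = False.
(~x4) is a unit clause, so x4 = False.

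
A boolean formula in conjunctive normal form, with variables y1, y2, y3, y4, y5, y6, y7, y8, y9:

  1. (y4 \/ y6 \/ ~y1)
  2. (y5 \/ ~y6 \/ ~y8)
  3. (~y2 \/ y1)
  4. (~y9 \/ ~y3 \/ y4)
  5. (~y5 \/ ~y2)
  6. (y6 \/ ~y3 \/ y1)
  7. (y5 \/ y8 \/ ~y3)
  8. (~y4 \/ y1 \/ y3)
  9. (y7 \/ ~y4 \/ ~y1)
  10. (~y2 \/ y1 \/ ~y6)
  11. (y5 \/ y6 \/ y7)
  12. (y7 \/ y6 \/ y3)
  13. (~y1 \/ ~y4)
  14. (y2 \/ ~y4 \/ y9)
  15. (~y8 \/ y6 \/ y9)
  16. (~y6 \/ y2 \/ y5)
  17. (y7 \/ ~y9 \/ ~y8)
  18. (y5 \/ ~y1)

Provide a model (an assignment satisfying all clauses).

y7 occurs only positively in the remaining clauses — set y7 = True.
Set y1 = False and propagate.
  then y2 is forced to False.
For the remaining variables, y3 = False, y4 = False, y5 = True, y6 = True, y8 = True, y9 = False works.
Check each clause:
  1. (~y1 \/ y4 \/ y6) — ~y1 is true.
  2. (~y8 \/ y5 \/ ~y6) — y5 is true.
  3. (~y2 \/ y1) — ~y2 is true.
  4. (y4 \/ ~y9 \/ ~y3) — ~y3 is true.
  5. (~y5 \/ ~y2) — ~y2 is true.
  6. (~y3 \/ y6 \/ y1) — ~y3 is true.
  7. (~y3 \/ y5 \/ y8) — y8 is true.
  8. (~y4 \/ y3 \/ y1) — ~y4 is true.
  9. (~y1 \/ ~y4 \/ y7) — ~y4 is true.
  10. (y1 \/ ~y2 \/ ~y6) — ~y2 is true.
  11. (y6 \/ y5 \/ y7) — y5 is true.
  12. (y3 \/ y7 \/ y6) — y6 is true.
  13. (~y4 \/ ~y1) — ~y4 is true.
  14. (y9 \/ ~y4 \/ y2) — ~y4 is true.
  15. (y9 \/ y6 \/ ~y8) — y6 is true.
  16. (~y6 \/ y5 \/ y2) — y5 is true.
  17. (~y8 \/ ~y9 \/ y7) — ~y9 is true.
  18. (y5 \/ ~y1) — y5 is true.

y1=0  y2=0  y3=0  y4=0  y5=1  y6=1  y7=1  y8=1  y9=0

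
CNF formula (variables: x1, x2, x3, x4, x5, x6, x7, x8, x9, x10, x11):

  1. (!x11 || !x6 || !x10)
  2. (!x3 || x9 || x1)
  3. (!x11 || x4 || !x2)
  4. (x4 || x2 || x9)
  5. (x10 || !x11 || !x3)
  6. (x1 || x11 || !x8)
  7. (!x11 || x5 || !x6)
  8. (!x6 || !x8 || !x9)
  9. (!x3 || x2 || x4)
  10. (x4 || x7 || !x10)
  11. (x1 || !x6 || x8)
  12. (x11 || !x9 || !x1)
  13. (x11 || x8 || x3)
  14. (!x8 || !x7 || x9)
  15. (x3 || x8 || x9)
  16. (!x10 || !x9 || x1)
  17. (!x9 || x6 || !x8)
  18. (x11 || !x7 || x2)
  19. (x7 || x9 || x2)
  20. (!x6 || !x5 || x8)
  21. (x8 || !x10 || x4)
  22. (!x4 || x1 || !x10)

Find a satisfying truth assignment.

x1=F, x2=T, x3=T, x4=F, x5=F, x6=F, x7=T, x8=F, x9=T, x10=F, x11=F

Branch on x1: take x1 = False.
Set x2 = True and propagate.
The remaining clauses are satisfied by x3 = True, x4 = False, x5 = False, x6 = False, x7 = True, x8 = False, x9 = True, x10 = False, x11 = False.
Every clause has at least one true literal under this assignment.
Check each clause:
  1. (!x10 || !x11 || !x6) — !x6 is true.
  2. (x1 || !x3 || x9) — x9 is true.
  3. (!x11 || x4 || !x2) — !x11 is true.
  4. (x4 || x9 || x2) — x9 is true.
  5. (x10 || !x11 || !x3) — !x11 is true.
  6. (x1 || x11 || !x8) — !x8 is true.
  7. (!x11 || x5 || !x6) — !x6 is true.
  8. (!x8 || !x6 || !x9) — !x8 is true.
  9. (x2 || x4 || !x3) — x2 is true.
  10. (x7 || !x10 || x4) — !x10 is true.
  11. (x8 || !x6 || x1) — !x6 is true.
  12. (!x1 || !x9 || x11) — !x1 is true.
  13. (x3 || x11 || x8) — x3 is true.
  14. (x9 || !x7 || !x8) — !x8 is true.
  15. (x9 || x3 || x8) — x9 is true.
  16. (!x10 || x1 || !x9) — !x10 is true.
  17. (x6 || !x8 || !x9) — !x8 is true.
  18. (x11 || !x7 || x2) — x2 is true.
  19. (x9 || x7 || x2) — x9 is true.
  20. (x8 || !x6 || !x5) — !x6 is true.
  21. (!x10 || x8 || x4) — !x10 is true.
  22. (!x10 || x1 || !x4) — !x4 is true.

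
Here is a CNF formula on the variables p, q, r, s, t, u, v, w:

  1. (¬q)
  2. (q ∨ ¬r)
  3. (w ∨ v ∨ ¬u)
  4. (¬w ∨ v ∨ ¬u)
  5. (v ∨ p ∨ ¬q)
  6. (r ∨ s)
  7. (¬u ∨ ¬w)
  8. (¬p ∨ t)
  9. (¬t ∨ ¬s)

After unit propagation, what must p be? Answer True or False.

False

Unit clause (¬q) sets q = False.
(¬r ∨ q) with q = False leaves only ¬r, so r = False.
From (s ∨ r) and r = False: s = True.
From (¬s ∨ ¬t) and s = True: t = False.
(t ∨ ¬p): since t = False, the clause reduces to (¬p). p = False.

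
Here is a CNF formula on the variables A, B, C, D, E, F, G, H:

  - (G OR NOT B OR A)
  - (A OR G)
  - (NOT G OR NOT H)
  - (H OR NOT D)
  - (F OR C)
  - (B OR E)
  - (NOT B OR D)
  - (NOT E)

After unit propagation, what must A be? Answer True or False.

True

Unit clause (NOT E) sets E = False.
From (B OR E) and E = False: B = True.
(D OR NOT B): since B = True, the clause reduces to (D). D = True.
In (NOT D OR H), NOT D is now false; H must hold, so H = True.
(NOT H OR NOT G): since H = True, the clause reduces to (NOT G). G = False.
(NOT B OR A OR G) with B = True, G = False leaves only A, so A = True.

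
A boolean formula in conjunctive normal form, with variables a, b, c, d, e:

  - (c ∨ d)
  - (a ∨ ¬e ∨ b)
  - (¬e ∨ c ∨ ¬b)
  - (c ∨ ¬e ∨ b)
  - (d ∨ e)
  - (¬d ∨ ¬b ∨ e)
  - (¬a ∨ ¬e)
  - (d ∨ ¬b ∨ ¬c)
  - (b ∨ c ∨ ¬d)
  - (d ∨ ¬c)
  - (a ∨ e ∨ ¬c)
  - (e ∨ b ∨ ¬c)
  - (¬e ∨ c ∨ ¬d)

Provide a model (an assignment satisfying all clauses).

a=F, b=T, c=T, d=T, e=T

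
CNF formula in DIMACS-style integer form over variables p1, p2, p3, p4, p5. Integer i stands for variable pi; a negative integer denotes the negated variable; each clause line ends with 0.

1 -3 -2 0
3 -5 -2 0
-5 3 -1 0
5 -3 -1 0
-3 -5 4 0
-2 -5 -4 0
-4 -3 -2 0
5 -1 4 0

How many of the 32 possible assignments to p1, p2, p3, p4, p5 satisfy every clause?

Case analysis on p3 and p5:
  p3=T, p5=T: remaining (p1,p2,p4) ∈ {(F,F,T); (T,F,T)} — 2.
  p3=T, p5=F: remaining (p1,p2,p4) ∈ {(F,F,F); (F,F,T)} — 2.
  p3=F, p5=T: remaining (p1,p2,p4) ∈ {(F,F,F); (F,F,T)} — 2.
  p3=F, p5=F: p2 free; 3 ways for (p1,p4) × 2^1 = 6.
Total: 2 + 2 + 2 + 6 = 12.

12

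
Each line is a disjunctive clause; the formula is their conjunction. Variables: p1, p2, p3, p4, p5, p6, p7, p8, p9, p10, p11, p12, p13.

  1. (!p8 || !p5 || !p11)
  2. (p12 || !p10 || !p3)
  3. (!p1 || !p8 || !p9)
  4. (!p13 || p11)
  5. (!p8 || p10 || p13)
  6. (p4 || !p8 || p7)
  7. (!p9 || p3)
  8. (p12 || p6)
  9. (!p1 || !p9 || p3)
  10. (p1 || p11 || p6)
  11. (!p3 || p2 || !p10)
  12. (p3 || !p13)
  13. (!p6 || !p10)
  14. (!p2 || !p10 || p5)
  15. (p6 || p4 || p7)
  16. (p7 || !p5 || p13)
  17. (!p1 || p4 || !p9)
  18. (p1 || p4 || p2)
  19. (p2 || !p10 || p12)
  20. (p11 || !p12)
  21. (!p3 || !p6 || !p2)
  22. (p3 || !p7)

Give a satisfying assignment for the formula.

p1=False, p2=False, p3=True, p4=True, p5=False, p6=False, p7=True, p8=False, p9=False, p10=False, p11=True, p12=True, p13=True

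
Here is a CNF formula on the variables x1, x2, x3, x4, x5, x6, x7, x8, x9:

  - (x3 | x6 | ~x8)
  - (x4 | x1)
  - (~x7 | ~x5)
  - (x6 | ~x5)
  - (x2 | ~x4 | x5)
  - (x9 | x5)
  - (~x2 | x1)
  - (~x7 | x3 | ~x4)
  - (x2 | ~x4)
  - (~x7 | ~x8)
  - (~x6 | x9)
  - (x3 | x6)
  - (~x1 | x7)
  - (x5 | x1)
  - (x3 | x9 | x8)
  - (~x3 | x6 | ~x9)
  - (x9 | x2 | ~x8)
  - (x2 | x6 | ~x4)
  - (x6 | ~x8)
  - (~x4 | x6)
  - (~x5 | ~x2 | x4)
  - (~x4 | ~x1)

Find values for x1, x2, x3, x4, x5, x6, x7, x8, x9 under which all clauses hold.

x1 = T, x2 = T, x3 = T, x4 = F, x5 = F, x6 = T, x7 = T, x8 = F, x9 = T

Branch on x1: take x1 = True.
  then x7 is forced to True.
  then x5 is forced to False.
  then x9 is forced to True.
  then x8 is forced to False.
  then x4 is forced to False.
Branch on x3: take x3 = True.
  then x6 is forced to True.
x2 is now unconstrained; take x2 = True.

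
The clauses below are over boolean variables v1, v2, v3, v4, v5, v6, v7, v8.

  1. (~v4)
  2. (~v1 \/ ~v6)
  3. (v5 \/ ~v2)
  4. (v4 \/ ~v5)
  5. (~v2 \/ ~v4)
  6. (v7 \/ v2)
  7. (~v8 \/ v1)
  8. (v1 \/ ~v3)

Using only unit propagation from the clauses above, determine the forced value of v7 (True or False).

True

(~v4) stands alone — v4 = False.
(~v5 \/ v4) with v4 = False leaves only ~v5, so v5 = False.
(~v2 \/ v5) with v5 = False leaves only ~v2, so v2 = False.
(v2 \/ v7) with v2 = False leaves only v7, so v7 = True.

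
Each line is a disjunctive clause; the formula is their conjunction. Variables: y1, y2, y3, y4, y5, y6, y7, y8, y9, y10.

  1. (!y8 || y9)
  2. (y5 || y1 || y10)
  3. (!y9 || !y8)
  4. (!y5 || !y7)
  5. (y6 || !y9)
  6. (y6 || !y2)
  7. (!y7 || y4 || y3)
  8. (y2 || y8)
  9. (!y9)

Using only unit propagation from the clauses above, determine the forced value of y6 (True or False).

Unit clause (!y9) sets y9 = False.
(!y8 || y9) with y9 = False leaves only !y8, so y8 = False.
From (y2 || y8) and y8 = False: y2 = True.
(!y2 || y6) with y2 = True leaves only y6, so y6 = True.

True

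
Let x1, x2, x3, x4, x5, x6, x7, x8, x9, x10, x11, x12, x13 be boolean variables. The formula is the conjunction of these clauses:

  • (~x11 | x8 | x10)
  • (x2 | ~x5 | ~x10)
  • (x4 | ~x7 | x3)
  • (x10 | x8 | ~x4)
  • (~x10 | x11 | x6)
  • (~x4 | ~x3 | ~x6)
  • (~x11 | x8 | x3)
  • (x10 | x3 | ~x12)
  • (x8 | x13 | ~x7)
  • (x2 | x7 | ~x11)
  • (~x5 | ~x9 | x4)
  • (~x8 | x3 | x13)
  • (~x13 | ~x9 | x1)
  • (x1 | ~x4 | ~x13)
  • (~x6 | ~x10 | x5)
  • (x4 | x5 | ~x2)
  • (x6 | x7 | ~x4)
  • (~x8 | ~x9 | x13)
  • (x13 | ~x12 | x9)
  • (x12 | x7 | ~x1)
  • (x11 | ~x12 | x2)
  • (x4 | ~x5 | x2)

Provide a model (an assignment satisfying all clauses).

Set x1 = False and propagate.
Branch on x2: take x2 = True.
Set x3 = True and propagate.
For the remaining variables, x4 = False, x5 = True, x6 = True, x7 = False, x8 = True, x9 = False, x10 = True, x11 = False, x12 = True, x13 = True works.

x1=F, x2=T, x3=T, x4=F, x5=T, x6=T, x7=F, x8=T, x9=F, x10=T, x11=F, x12=T, x13=T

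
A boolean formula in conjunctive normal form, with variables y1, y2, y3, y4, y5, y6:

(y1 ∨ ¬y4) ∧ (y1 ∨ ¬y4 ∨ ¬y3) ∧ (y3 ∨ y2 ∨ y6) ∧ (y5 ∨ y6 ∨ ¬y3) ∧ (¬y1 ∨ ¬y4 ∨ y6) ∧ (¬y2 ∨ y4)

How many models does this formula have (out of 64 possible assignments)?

18

Case analysis on y4 and y1:
  y4=1, y1=1: forces y6=1; y2, y3, y5 free → 2^3 = 8.
  y4=1, y1=0: a clause becomes empty — 0.
  y4=0, y1=1: 5 of the 16 assignments to (y2,y3,y5,y6) work.
  y4=0, y1=0: 5 of the 16 assignments to (y2,y3,y5,y6) work.
Total: 8 + 0 + 5 + 5 = 18.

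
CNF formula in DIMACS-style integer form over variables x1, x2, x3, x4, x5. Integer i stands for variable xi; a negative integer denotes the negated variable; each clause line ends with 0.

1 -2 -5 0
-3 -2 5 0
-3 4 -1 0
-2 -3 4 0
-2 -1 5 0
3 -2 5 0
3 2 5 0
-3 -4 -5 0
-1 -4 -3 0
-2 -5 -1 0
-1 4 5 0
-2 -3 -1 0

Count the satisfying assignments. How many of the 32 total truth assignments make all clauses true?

7

The models are:
  x1=0 x2=0 x3=0 x4=0 x5=1
  x1=0 x2=0 x3=0 x4=1 x5=1
  x1=0 x2=0 x3=1 x4=0 x5=0
  x1=0 x2=0 x3=1 x4=0 x5=1
  x1=0 x2=0 x3=1 x4=1 x5=0
  x1=1 x2=0 x3=0 x4=0 x5=1
  x1=1 x2=0 x3=0 x4=1 x5=1
Count: 7.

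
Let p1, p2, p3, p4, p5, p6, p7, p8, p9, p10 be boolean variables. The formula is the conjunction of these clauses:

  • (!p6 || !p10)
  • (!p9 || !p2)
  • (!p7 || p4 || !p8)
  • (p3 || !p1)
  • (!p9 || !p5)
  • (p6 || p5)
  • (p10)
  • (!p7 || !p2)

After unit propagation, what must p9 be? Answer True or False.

(p10) stands alone — p10 = True.
(!p10 || !p6): since p10 = True, the clause reduces to (!p6). p6 = False.
From (p6 || p5) and p6 = False: p5 = True.
In (!p9 || !p5), !p5 is now false; !p9 must hold, so p9 = False.

False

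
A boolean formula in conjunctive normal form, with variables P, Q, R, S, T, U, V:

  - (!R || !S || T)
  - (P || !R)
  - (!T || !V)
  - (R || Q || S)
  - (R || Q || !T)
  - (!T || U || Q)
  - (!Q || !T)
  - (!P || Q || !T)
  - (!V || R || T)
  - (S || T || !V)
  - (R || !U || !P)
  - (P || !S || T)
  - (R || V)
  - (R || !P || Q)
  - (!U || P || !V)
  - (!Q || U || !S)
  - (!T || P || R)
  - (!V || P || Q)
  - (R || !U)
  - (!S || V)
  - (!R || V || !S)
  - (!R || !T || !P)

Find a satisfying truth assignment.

Try P = True.
For the remaining variables, Q = False, R = True, S = False, T = False, U = True, V = False works.
Check each clause:
  1. (!S || !R || T) — !S is true.
  2. (!R || P) — P is true.
  3. (!T || !V) — !V is true.
  4. (S || Q || R) — R is true.
  5. (Q || !T || R) — R is true.
  6. (!T || U || Q) — !T is true.
  7. (!Q || !T) — !T is true.
  8. (!P || Q || !T) — !T is true.
  9. (T || R || !V) — !V is true.
  10. (T || !V || S) — !V is true.
  11. (!U || R || !P) — R is true.
  12. (!S || T || P) — P is true.
  13. (R || V) — R is true.
  14. (!P || Q || R) — R is true.
  15. (P || !V || !U) — !V is true.
  16. (U || !S || !Q) — !S is true.
  17. (!T || R || P) — R is true.
  18. (!V || P || Q) — P is true.
  19. (!U || R) — R is true.
  20. (V || !S) — !S is true.
  21. (!R || !S || V) — !S is true.
  22. (!R || !T || !P) — !T is true.

P = T, Q = F, R = T, S = F, T = F, U = T, V = F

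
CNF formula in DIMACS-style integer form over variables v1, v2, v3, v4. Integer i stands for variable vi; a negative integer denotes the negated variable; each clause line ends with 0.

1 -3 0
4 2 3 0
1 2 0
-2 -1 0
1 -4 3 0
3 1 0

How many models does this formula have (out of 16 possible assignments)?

3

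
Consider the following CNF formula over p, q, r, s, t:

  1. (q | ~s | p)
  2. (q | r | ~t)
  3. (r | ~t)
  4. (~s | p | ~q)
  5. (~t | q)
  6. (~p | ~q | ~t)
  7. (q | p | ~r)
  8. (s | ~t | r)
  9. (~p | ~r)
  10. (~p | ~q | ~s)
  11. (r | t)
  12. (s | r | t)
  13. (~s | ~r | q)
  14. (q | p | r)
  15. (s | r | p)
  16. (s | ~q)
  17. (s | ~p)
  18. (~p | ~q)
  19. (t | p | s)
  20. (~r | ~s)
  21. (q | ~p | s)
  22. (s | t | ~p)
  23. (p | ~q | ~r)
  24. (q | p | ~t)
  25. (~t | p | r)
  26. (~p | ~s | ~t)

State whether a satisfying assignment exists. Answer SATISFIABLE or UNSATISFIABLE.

UNSATISFIABLE

p = True:
  propagation gives r=False, t=False; an empty clause results — contradiction.
p = False:
  r = True:
    propagation gives q=True; an empty clause results — contradiction.
  r = False:
    propagation gives t=False; an empty clause results — contradiction.
Every branch closes, so no satisfying assignment exists.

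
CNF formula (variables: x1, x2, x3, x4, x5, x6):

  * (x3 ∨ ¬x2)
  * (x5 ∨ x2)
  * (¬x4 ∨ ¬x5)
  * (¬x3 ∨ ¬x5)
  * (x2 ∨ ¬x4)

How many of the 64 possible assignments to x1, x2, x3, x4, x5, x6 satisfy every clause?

Case analysis on x2 and x5:
  x2=1, x5=1: a clause becomes empty — 0.
  x2=1, x5=0: forces x3=1; x1, x4, x6 free → 2^3 = 8.
  x2=0, x5=1: remaining (x1,x3,x4,x6) ∈ {(0,0,0,0); (0,0,0,1); (1,0,0,0); (1,0,0,1)} — 4.
  x2=0, x5=0: a clause becomes empty — 0.
Total: 0 + 8 + 4 + 0 = 12.

12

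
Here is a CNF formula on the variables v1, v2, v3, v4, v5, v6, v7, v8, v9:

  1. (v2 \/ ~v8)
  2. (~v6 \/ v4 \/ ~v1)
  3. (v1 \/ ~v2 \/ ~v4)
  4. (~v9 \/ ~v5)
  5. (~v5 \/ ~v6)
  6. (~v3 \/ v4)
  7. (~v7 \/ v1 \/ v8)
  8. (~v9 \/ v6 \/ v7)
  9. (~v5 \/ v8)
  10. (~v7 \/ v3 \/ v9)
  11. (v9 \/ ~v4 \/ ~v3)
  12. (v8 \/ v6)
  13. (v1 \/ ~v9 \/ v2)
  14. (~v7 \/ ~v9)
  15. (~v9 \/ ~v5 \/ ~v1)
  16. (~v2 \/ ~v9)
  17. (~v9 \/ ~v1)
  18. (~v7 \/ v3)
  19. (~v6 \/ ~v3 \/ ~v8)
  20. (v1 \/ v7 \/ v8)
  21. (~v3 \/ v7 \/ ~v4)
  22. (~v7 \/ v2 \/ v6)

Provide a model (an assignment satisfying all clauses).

v5 occurs only negated in the remaining clauses — set v5 = False.
Try v1 = True.
  then v9 is forced to False.
Set v2 = True and propagate.
For the remaining variables, v3 = False, v4 = True, v6 = True, v7 = False, v8 = False works.
Every clause has at least one true literal under this assignment.

v1=1, v2=1, v3=0, v4=1, v5=0, v6=1, v7=0, v8=0, v9=0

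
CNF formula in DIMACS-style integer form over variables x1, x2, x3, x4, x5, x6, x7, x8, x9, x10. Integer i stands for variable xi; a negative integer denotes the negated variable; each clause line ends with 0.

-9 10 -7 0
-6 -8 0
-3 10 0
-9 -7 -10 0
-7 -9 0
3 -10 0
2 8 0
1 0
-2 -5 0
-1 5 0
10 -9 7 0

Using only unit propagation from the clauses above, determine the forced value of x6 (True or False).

False

(x1) is a unit clause: x1 = True.
(x5 \/ ~x1) with x1 = True leaves only x5, so x5 = True.
In (~x5 \/ ~x2), ~x5 is now false; ~x2 must hold, so x2 = False.
In (x2 \/ x8), x2 is now false; x8 must hold, so x8 = True.
(~x8 \/ ~x6): since x8 = True, the clause reduces to (~x6). x6 = False.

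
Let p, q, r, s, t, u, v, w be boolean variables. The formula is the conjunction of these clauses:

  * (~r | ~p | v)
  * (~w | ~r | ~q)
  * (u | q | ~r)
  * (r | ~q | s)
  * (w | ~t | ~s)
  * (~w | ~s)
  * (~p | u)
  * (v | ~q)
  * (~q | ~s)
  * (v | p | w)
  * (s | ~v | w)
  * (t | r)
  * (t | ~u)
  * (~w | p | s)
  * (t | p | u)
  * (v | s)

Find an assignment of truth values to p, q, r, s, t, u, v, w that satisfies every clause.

p = True  q = False  r = True  s = False  t = True  u = True  v = True  w = True

Branch on p: take p = True.
  then u is forced to True.
  then t is forced to True.
Try q = False.
Branch on r: take r = True.
  then v is forced to True.
For the remaining variables, s = False, w = True works.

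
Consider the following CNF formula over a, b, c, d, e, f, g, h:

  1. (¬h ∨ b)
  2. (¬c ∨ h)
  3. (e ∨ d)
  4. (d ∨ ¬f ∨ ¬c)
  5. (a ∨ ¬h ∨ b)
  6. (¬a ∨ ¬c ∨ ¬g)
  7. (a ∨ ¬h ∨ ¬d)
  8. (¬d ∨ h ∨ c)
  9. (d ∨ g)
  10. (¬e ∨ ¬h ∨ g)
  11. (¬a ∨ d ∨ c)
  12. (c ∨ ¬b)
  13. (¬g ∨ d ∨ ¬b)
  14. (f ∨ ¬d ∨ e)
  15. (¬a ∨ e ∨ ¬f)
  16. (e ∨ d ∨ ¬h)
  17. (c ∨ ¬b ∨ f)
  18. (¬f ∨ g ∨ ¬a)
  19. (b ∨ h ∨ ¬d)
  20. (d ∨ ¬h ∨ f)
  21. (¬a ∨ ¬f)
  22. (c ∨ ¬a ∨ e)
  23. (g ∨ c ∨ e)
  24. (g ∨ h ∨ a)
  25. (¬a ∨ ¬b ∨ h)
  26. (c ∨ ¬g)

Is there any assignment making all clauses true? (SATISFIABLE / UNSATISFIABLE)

UNSATISFIABLE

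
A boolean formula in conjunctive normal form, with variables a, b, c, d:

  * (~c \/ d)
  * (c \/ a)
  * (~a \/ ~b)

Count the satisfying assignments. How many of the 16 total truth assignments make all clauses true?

5

The models are:
  a=F b=F c=T d=T
  a=F b=T c=T d=T
  a=T b=F c=F d=F
  a=T b=F c=F d=T
  a=T b=F c=T d=T
Count: 5.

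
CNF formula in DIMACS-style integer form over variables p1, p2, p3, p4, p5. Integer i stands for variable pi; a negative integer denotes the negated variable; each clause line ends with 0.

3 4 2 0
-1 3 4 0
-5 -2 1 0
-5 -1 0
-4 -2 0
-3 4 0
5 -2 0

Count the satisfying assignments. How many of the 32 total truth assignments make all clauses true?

6

The models are:
  p1=0 p2=0 p3=0 p4=1 p5=0
  p1=0 p2=0 p3=0 p4=1 p5=1
  p1=0 p2=0 p3=1 p4=1 p5=0
  p1=0 p2=0 p3=1 p4=1 p5=1
  p1=1 p2=0 p3=0 p4=1 p5=0
  p1=1 p2=0 p3=1 p4=1 p5=0
That's 6 in total.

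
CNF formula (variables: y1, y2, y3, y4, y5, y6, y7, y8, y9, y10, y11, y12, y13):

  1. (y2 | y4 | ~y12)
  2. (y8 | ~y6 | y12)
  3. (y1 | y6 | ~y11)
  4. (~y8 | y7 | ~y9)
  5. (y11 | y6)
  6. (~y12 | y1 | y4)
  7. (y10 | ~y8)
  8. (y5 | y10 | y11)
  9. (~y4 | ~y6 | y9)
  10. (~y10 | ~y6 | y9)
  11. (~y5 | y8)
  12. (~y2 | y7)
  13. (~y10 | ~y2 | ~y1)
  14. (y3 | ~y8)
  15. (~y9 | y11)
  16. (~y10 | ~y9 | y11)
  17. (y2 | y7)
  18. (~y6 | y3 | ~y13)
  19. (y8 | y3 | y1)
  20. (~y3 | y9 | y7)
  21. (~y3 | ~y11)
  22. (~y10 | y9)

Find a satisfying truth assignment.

y1=T, y2=T, y3=F, y4=T, y5=F, y6=F, y7=T, y8=F, y9=F, y10=F, y11=T, y12=T, y13=F

y7 occurs only positively in the remaining clauses — set y7 = True.
y13 occurs only negated in the remaining clauses — set y13 = False.
Try y1 = True.
Try y2 = True.
  then y10 is forced to False.
  then y8 is forced to False.
  then y5 is forced to False.
  then y11 is forced to True.
  then y3 is forced to False.
The remaining clauses are satisfied by y4 = True, y6 = False, y9 = False, y12 = True.
Every clause has at least one true literal under this assignment.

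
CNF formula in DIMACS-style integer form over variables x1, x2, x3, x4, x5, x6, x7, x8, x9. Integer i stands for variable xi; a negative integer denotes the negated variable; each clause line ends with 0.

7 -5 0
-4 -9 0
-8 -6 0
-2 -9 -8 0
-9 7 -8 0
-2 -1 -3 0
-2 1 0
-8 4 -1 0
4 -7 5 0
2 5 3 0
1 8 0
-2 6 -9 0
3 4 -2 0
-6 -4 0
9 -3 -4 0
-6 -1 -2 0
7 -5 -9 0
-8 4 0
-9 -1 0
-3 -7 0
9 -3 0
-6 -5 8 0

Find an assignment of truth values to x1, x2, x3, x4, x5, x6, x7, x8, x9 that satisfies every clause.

Try x1 = True.
  then x9 is forced to False.
  then x3 is forced to False.
Try x2 = True.
  then x4 is forced to True.
  then x6 is forced to False.
For the remaining variables, x5 = False, x7 = True, x8 = True works.
Check each clause:
  1. (~x5 | x7) — ~x5 is true.
  2. (~x4 | ~x9) — ~x9 is true.
  3. (~x8 | ~x6) — ~x6 is true.
  4. (~x9 | ~x8 | ~x2) — ~x9 is true.
  5. (~x9 | x7 | ~x8) — ~x9 is true.
  6. (~x3 | ~x1 | ~x2) — ~x3 is true.
  7. (~x2 | x1) — x1 is true.
  8. (~x1 | x4 | ~x8) — x4 is true.
  9. (~x7 | x4 | x5) — x4 is true.
  10. (x3 | x2 | x5) — x2 is true.
  11. (x1 | x8) — x8 is true.
  12. (~x9 | ~x2 | x6) — ~x9 is true.
  13. (x4 | x3 | ~x2) — x4 is true.
  14. (~x6 | ~x4) — ~x6 is true.
  15. (~x3 | ~x4 | x9) — ~x3 is true.
  16. (~x2 | ~x1 | ~x6) — ~x6 is true.
  17. (~x9 | ~x5 | x7) — ~x5 is true.
  18. (x4 | ~x8) — x4 is true.
  19. (~x1 | ~x9) — ~x9 is true.
  20. (~x3 | ~x7) — ~x3 is true.
  21. (~x3 | x9) — ~x3 is true.
  22. (~x6 | x8 | ~x5) — x8 is true.

x1=T, x2=T, x3=F, x4=T, x5=F, x6=F, x7=T, x8=T, x9=F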